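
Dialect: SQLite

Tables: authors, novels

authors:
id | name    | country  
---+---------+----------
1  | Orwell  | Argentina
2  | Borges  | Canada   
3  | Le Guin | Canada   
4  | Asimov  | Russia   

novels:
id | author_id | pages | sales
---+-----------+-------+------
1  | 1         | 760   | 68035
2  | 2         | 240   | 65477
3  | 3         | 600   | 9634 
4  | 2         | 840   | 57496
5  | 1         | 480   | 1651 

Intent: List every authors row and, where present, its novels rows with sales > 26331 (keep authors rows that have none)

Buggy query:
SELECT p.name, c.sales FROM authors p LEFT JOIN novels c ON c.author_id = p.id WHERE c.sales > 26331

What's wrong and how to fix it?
Bug: Filtering c.sales in WHERE discards the NULL rows produced by LEFT JOIN, turning it into an inner join

Fix: Move the right-table condition into the ON clause so unmatched parents are kept

Corrected query:
SELECT p.name, c.sales FROM authors p LEFT JOIN novels c ON c.author_id = p.id AND c.sales > 26331

Result:
name    | sales
--------+------
Orwell  | 68035
Borges  | 57496
Borges  | 65477
Le Guin | NULL 
Asimov  | NULL 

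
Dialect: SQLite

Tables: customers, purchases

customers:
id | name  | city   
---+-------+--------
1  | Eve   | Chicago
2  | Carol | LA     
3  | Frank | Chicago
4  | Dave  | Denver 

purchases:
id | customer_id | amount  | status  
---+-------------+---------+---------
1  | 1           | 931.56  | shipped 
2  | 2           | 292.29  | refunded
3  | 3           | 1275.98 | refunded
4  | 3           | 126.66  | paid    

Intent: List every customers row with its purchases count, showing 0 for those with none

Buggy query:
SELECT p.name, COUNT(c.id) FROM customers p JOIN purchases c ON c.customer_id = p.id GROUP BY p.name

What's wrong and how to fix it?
Bug: INNER JOIN drops customers rows that have no matching purchases rows

Fix: Use LEFT JOIN so parents without children still appear (COUNT(c.id) gives 0)

Corrected query:
SELECT p.name, COUNT(c.id) FROM customers p LEFT JOIN purchases c ON c.customer_id = p.id GROUP BY p.name

Result:
name  | COUNT(c.id)
------+------------
Carol | 1          
Dave  | 0          
Eve   | 1          
Frank | 2          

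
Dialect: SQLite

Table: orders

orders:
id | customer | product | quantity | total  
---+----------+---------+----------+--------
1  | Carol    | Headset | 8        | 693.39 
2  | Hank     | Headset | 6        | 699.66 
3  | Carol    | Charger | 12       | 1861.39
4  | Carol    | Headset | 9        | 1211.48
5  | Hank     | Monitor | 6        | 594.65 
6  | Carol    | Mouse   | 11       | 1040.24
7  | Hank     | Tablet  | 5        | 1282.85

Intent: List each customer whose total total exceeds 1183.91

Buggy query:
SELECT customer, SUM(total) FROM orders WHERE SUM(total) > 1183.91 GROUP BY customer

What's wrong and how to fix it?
Bug: Aggregate functions cannot appear in a WHERE clause

Fix: Use HAVING (which filters groups after aggregation) instead of WHERE

Corrected query:
SELECT customer, SUM(total) FROM orders GROUP BY customer HAVING SUM(total) > 1183.91

Result:
customer | SUM(total)
---------+-----------
Carol    | 4806.5    
Hank     | 2577.16   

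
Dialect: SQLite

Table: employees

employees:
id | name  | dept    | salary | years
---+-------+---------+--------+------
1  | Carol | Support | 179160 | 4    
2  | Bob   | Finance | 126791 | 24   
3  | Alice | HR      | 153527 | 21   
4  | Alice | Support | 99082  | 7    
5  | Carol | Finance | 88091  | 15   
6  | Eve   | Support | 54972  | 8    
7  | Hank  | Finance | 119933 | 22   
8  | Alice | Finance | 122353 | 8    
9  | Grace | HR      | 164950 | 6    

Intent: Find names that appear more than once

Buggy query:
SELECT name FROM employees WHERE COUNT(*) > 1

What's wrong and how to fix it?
Bug: WHERE can't reference COUNT(*); aggregates are computed after WHERE

Fix: GROUP BY name, then filter groups with HAVING COUNT(*) > 1

Corrected query:
SELECT name FROM employees GROUP BY name HAVING COUNT(*) > 1

Result:
name 
-----
Alice
Carol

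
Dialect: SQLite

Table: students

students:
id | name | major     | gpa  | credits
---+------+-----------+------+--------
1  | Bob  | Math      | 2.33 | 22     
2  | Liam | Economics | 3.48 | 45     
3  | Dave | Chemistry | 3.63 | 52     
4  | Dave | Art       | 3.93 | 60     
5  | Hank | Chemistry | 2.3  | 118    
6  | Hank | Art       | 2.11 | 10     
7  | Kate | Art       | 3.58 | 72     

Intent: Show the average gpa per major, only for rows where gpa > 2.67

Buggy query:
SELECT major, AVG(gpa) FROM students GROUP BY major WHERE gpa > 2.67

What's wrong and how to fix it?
Bug: WHERE cannot follow GROUP BY

Fix: Place WHERE between FROM and GROUP BY

Corrected query:
SELECT major, AVG(gpa) FROM students WHERE gpa > 2.67 GROUP BY major

Result:
major     | AVG(gpa)
----------+---------
Art       | 3.755   
Chemistry | 3.63    
Economics | 3.48    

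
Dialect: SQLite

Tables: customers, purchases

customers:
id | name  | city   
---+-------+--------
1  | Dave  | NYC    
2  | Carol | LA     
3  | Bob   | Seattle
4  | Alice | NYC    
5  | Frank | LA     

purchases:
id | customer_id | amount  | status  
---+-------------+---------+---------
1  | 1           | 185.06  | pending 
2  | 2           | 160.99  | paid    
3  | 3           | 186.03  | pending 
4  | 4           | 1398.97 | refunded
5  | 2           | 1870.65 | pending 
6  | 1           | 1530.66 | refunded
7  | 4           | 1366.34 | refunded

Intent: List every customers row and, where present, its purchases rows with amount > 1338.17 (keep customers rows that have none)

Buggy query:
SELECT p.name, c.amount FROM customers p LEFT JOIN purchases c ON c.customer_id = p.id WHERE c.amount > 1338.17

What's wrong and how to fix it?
Bug: A WHERE condition on the right-hand table after LEFT JOIN drops unmatched parents

Fix: Put 'c.amount > 1338.17' in the JOIN's ON clause instead of WHERE

Corrected query:
SELECT p.name, c.amount FROM customers p LEFT JOIN purchases c ON c.customer_id = p.id AND c.amount > 1338.17

Result:
name  | amount 
------+--------
Dave  | 1530.66
Carol | 1870.65
Bob   | NULL   
Alice | 1366.34
Alice | 1398.97
Frank | NULL   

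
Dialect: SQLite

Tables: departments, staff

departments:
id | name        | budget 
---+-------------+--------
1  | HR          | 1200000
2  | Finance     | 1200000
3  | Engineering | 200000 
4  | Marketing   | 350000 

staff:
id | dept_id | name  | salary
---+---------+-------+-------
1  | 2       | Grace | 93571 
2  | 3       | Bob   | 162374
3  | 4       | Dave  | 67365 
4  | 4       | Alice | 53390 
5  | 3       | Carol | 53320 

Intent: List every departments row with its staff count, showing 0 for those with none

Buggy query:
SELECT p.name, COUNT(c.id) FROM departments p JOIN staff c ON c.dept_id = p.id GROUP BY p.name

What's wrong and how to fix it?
Bug: An inner join excludes parents with zero children

Fix: Use LEFT JOIN so parents without children still appear (COUNT(c.id) gives 0)

Corrected query:
SELECT p.name, COUNT(c.id) FROM departments p LEFT JOIN staff c ON c.dept_id = p.id GROUP BY p.name

Result:
name        | COUNT(c.id)
------------+------------
Engineering | 2          
Finance     | 1          
HR          | 0          
Marketing   | 2          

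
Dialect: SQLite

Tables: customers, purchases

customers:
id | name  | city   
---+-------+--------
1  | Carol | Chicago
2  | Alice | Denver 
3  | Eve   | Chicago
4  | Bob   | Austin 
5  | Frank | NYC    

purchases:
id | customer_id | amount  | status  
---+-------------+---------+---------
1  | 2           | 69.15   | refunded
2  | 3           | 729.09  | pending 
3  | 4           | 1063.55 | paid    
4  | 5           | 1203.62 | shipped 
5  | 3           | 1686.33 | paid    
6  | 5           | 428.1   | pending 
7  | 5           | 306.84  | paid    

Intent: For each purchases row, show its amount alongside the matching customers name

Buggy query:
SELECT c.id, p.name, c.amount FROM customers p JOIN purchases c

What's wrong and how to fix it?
Bug: Missing join condition: each purchases row is matched to all customers rows instead of just its own

Fix: Specify the join condition linking the foreign key to the parent id

Corrected query:
SELECT c.id, p.name, c.amount FROM customers p JOIN purchases c ON c.customer_id = p.id

Result:
id | name  | amount 
---+-------+--------
1  | Alice | 69.15  
2  | Eve   | 729.09 
3  | Bob   | 1063.55
4  | Frank | 1203.62
5  | Eve   | 1686.33
6  | Frank | 428.1  
7  | Frank | 306.84 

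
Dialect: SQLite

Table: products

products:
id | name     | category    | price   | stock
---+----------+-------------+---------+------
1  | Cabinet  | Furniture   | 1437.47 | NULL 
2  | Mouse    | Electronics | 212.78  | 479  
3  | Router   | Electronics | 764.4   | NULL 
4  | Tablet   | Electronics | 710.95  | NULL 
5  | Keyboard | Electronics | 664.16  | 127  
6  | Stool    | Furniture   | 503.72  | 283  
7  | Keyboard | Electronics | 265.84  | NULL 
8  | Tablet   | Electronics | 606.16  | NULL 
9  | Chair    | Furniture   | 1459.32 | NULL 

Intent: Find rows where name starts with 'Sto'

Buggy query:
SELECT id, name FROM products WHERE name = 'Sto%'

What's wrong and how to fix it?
Bug: Wildcards only work with LIKE; '=' treats '%' as a literal character

Fix: Use LIKE for wildcard pattern matching

Corrected query:
SELECT id, name FROM products WHERE name LIKE 'Sto%'

Result:
id | name 
---+------
6  | Stool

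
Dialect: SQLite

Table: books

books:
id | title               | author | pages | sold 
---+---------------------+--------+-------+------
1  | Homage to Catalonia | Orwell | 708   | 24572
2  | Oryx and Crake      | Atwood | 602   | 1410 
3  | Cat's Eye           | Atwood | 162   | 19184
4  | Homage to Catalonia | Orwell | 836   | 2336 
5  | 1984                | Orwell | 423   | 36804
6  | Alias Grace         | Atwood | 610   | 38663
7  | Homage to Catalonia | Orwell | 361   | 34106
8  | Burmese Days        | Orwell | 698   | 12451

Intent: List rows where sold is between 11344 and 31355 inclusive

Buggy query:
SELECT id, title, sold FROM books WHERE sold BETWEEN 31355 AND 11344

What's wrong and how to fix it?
Bug: The bounds are reversed; BETWEEN a AND b requires a <= b to match anything

Fix: Write BETWEEN 11344 AND 31355

Corrected query:
SELECT id, title, sold FROM books WHERE sold BETWEEN 11344 AND 31355

Result:
id | title               | sold 
---+---------------------+------
1  | Homage to Catalonia | 24572
3  | Cat's Eye           | 19184
8  | Burmese Days        | 12451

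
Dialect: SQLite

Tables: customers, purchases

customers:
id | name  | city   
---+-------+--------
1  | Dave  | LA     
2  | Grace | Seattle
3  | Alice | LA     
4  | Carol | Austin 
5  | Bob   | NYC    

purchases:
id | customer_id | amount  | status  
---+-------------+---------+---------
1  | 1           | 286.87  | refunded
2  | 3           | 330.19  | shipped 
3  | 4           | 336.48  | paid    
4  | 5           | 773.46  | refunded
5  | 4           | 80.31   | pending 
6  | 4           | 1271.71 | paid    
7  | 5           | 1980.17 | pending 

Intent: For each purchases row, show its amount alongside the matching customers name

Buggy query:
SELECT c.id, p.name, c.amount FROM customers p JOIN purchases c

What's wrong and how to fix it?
Bug: Missing join condition: each purchases row is matched to all customers rows instead of just its own

Fix: Add ON c.customer_id = p.id to the JOIN

Corrected query:
SELECT c.id, p.name, c.amount FROM customers p JOIN purchases c ON c.customer_id = p.id

Result:
id | name  | amount 
---+-------+--------
1  | Dave  | 286.87 
2  | Alice | 330.19 
3  | Carol | 336.48 
4  | Bob   | 773.46 
5  | Carol | 80.31  
6  | Carol | 1271.71
7  | Bob   | 1980.17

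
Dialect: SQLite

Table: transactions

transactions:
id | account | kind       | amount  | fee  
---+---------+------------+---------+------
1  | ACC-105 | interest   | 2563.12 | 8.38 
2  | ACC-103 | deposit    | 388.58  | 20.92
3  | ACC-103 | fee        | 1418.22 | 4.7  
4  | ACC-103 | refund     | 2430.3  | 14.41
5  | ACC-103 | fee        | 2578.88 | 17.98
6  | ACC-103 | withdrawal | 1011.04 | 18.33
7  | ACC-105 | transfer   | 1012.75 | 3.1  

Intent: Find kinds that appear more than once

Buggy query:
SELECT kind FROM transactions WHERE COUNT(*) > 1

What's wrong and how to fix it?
Bug: WHERE can't reference COUNT(*); aggregates are computed after WHERE

Fix: GROUP BY kind, then filter groups with HAVING COUNT(*) > 1

Corrected query:
SELECT kind FROM transactions GROUP BY kind HAVING COUNT(*) > 1

Result:
kind
----
fee 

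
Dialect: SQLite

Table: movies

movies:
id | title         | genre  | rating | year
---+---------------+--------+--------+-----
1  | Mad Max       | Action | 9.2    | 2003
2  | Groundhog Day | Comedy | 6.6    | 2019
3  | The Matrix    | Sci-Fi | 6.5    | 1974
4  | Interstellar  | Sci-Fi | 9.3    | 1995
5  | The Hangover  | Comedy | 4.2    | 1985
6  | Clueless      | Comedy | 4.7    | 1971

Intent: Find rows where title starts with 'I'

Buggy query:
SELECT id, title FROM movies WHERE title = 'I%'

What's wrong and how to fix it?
Bug: '=' compares the literal string including the % character; pattern matching needs LIKE

Fix: Replace '=' with LIKE so 'I%' is treated as a pattern

Corrected query:
SELECT id, title FROM movies WHERE title LIKE 'I%'

Result:
id | title       
---+-------------
4  | Interstellar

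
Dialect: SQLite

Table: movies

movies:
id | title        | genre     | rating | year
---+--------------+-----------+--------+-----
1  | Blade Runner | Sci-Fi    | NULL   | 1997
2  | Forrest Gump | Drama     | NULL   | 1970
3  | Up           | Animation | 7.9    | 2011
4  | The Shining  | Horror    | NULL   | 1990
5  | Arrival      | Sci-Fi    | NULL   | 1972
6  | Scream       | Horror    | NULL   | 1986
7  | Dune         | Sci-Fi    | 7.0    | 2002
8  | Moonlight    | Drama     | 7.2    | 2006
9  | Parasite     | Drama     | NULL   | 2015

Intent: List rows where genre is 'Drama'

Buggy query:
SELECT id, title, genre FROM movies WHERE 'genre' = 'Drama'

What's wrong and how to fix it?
Bug: Single quotes denote string literals in SQL; the column name is being compared as a constant string

Fix: Reference the column as genre without single quotes

Corrected query:
SELECT id, title, genre FROM movies WHERE genre = 'Drama'

Result:
id | title        | genre
---+--------------+------
2  | Forrest Gump | Drama
8  | Moonlight    | Drama
9  | Parasite     | Drama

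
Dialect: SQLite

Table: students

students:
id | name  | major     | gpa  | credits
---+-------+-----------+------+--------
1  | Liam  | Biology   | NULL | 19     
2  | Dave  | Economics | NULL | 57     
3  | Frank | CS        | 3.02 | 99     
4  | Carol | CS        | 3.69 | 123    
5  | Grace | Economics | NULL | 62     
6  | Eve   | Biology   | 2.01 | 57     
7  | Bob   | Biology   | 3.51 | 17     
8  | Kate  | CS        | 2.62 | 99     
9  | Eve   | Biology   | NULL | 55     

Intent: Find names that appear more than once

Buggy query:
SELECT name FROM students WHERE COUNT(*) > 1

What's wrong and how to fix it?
Bug: WHERE can't reference COUNT(*); aggregates are computed after WHERE

Fix: GROUP BY name, then filter groups with HAVING COUNT(*) > 1

Corrected query:
SELECT name FROM students GROUP BY name HAVING COUNT(*) > 1

Result:
name
----
Eve 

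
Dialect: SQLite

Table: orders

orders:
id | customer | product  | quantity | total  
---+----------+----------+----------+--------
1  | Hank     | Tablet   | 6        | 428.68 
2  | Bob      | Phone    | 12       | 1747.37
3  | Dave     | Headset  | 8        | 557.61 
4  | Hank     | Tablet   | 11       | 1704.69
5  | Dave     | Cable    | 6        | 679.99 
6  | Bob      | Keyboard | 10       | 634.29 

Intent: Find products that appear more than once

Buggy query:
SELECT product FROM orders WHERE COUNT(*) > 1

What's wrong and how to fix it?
Bug: COUNT(*) is an aggregate and cannot be used in WHERE

Fix: GROUP BY product, then filter groups with HAVING COUNT(*) > 1

Corrected query:
SELECT product FROM orders GROUP BY product HAVING COUNT(*) > 1

Result:
product
-------
Tablet 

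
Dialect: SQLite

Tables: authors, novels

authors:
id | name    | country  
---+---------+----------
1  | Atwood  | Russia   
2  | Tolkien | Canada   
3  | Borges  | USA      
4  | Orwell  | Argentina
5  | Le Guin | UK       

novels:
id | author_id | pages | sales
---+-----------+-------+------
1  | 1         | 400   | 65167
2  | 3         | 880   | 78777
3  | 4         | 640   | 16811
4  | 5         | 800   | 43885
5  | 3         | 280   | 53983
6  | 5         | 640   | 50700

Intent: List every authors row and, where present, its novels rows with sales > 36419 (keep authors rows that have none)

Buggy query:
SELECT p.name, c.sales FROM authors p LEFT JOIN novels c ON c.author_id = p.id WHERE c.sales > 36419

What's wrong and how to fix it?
Bug: Filtering c.sales in WHERE discards the NULL rows produced by LEFT JOIN, turning it into an inner join

Fix: Move the right-table condition into the ON clause so unmatched parents are kept

Corrected query:
SELECT p.name, c.sales FROM authors p LEFT JOIN novels c ON c.author_id = p.id AND c.sales > 36419

Result:
name    | sales
--------+------
Atwood  | 65167
Tolkien | NULL 
Borges  | 53983
Borges  | 78777
Orwell  | NULL 
Le Guin | 43885
Le Guin | 50700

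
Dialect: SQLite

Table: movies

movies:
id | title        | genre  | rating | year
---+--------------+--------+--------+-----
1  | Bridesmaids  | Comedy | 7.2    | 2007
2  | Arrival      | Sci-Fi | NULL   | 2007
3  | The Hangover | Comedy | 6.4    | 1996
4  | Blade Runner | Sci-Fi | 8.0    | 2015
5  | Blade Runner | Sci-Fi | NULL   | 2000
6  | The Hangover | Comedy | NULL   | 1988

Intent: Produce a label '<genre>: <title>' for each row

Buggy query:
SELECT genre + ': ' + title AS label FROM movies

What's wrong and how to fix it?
Bug: '+' is numeric addition; on text columns SQLite converts them to 0 instead of concatenating

Fix: Replace + with || to concatenate text

Corrected query:
SELECT genre || ': ' || title AS label FROM movies

Result:
label               
--------------------
Comedy: Bridesmaids 
Sci-Fi: Arrival     
Comedy: The Hangover
Sci-Fi: Blade Runner
Sci-Fi: Blade Runner
Comedy: The Hangover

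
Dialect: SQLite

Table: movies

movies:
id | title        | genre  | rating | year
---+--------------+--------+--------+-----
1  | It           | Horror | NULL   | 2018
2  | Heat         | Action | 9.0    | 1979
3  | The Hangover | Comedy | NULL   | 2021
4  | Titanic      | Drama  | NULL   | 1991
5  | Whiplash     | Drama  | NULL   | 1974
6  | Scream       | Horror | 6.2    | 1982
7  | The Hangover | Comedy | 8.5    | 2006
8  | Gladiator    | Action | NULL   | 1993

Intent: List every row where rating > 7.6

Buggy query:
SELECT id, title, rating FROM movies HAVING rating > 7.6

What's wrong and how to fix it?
Bug: HAVING filters the output of aggregation, but this query has no GROUP BY and no aggregate functions, so SQLite rejects it (HAVING clause on a non-aggregate query); the condition here is per row

Fix: Use WHERE for row-level filtering

Corrected query:
SELECT id, title, rating FROM movies WHERE rating > 7.6

Result:
id | title        | rating
---+--------------+-------
2  | Heat         | 9     
7  | The Hangover | 8.5   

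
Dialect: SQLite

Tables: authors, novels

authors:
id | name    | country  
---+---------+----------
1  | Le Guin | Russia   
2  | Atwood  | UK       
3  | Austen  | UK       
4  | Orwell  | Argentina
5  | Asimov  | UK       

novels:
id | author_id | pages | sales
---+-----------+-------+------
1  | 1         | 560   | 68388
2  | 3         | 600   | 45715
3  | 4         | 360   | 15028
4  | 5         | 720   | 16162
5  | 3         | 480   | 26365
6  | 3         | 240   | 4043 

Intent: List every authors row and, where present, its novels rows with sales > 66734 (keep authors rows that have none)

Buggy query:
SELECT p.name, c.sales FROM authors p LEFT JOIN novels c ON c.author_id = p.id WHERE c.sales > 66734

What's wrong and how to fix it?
Bug: Filtering c.sales in WHERE discards the NULL rows produced by LEFT JOIN, turning it into an inner join

Fix: Move the right-table condition into the ON clause so unmatched parents are kept

Corrected query:
SELECT p.name, c.sales FROM authors p LEFT JOIN novels c ON c.author_id = p.id AND c.sales > 66734

Result:
name    | sales
--------+------
Le Guin | 68388
Atwood  | NULL 
Austen  | NULL 
Orwell  | NULL 
Asimov  | NULL 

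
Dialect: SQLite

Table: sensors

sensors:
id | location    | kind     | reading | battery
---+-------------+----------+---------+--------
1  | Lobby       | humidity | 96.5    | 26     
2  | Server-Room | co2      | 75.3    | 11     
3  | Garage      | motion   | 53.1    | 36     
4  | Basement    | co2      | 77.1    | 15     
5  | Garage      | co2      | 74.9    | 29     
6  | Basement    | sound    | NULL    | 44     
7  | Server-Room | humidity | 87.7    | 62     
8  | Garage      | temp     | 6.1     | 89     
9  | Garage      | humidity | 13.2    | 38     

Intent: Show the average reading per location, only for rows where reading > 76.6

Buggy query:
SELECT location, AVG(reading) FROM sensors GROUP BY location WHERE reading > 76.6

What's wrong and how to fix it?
Bug: WHERE cannot follow GROUP BY

Fix: Place WHERE between FROM and GROUP BY

Corrected query:
SELECT location, AVG(reading) FROM sensors WHERE reading > 76.6 GROUP BY location

Result:
location    | AVG(reading)
------------+-------------
Basement    | 77.1        
Lobby       | 96.5        
Server-Room | 87.7        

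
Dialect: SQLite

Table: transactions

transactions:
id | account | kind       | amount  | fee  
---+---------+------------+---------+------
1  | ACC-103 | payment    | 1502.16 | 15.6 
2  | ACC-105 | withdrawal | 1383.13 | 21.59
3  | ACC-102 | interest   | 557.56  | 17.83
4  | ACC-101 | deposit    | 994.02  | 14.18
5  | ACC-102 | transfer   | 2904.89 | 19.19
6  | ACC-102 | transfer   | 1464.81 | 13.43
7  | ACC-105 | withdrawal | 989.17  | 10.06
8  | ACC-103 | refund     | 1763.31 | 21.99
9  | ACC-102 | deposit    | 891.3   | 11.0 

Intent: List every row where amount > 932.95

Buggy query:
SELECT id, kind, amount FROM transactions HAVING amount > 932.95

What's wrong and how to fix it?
Bug: HAVING filters the output of aggregation, but this query has no GROUP BY and no aggregate functions, so SQLite rejects it (HAVING clause on a non-aggregate query); the condition here is per row

Fix: Use WHERE for row-level filtering

Corrected query:
SELECT id, kind, amount FROM transactions WHERE amount > 932.95

Result:
id | kind       | amount 
---+------------+--------
1  | payment    | 1502.16
2  | withdrawal | 1383.13
4  | deposit    | 994.02 
5  | transfer   | 2904.89
6  | transfer   | 1464.81
7  | withdrawal | 989.17 
8  | refund     | 1763.31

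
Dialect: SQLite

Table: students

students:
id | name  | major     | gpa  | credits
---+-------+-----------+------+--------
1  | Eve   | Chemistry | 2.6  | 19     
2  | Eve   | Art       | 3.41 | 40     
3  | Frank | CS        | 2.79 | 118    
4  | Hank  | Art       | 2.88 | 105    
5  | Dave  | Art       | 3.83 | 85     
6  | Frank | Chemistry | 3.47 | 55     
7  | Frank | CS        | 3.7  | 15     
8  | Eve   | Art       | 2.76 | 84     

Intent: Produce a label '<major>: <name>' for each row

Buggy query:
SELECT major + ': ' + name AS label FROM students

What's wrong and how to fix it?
Bug: '+' is numeric addition; on text columns SQLite converts them to 0 instead of concatenating

Fix: Use the || operator for string concatenation

Corrected query:
SELECT major || ': ' || name AS label FROM students

Result:
label           
----------------
Chemistry: Eve  
Art: Eve        
CS: Frank       
Art: Hank       
Art: Dave       
Chemistry: Frank
CS: Frank       
Art: Eve        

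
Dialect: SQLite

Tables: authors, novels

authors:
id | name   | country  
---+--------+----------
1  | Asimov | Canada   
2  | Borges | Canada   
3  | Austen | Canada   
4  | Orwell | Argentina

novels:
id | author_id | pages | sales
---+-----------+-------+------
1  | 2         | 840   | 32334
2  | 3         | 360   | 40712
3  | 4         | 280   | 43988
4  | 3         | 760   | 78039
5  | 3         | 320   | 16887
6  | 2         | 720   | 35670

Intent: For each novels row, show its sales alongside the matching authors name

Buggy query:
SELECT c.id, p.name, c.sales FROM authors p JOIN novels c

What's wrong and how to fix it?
Bug: Missing join condition: each novels row is matched to all authors rows instead of just its own

Fix: Add ON c.author_id = p.id to the JOIN

Corrected query:
SELECT c.id, p.name, c.sales FROM authors p JOIN novels c ON c.author_id = p.id

Result:
id | name   | sales
---+--------+------
1  | Borges | 32334
2  | Austen | 40712
3  | Orwell | 43988
4  | Austen | 78039
5  | Austen | 16887
6  | Borges | 35670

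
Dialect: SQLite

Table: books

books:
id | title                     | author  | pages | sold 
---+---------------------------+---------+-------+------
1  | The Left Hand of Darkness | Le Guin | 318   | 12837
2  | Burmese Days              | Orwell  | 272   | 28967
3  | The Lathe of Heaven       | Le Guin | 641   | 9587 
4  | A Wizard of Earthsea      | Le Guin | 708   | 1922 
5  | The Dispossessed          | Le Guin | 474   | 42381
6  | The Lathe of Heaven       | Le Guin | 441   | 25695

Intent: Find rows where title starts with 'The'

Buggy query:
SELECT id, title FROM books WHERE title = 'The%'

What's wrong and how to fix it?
Bug: '=' compares the literal string including the % character; pattern matching needs LIKE

Fix: Use LIKE for wildcard pattern matching

Corrected query:
SELECT id, title FROM books WHERE title LIKE 'The%'

Result:
id | title                    
---+--------------------------
1  | The Left Hand of Darkness
3  | The Lathe of Heaven      
5  | The Dispossessed         
6  | The Lathe of Heaven      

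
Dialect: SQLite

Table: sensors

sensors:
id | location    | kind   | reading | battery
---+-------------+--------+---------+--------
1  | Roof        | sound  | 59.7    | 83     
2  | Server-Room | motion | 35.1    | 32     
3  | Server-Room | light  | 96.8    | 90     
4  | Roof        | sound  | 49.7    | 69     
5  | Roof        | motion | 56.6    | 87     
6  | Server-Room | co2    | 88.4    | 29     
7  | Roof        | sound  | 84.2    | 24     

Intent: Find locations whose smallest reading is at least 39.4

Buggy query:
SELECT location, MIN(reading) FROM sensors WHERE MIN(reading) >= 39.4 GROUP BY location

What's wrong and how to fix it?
Bug: MIN() in WHERE is a misuse of aggregate

Fix: Use HAVING for the per-group MIN condition

Corrected query:
SELECT location, MIN(reading) FROM sensors GROUP BY location HAVING MIN(reading) >= 39.4

Result:
location | MIN(reading)
---------+-------------
Roof     | 49.7        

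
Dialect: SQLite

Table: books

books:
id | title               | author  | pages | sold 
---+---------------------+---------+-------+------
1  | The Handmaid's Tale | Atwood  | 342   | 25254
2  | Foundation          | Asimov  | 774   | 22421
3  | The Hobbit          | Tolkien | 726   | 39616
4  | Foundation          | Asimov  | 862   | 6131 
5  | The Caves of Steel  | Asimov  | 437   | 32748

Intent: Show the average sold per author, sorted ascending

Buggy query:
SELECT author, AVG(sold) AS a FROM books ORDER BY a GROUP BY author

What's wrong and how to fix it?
Bug: GROUP BY must precede ORDER BY

Fix: Reorder: SELECT … FROM … GROUP BY … ORDER BY …

Corrected query:
SELECT author, AVG(sold) AS a FROM books GROUP BY author ORDER BY a

Result:
author  | a           
--------+-------------
Asimov  | 20433.333333
Atwood  | 25254       
Tolkien | 39616       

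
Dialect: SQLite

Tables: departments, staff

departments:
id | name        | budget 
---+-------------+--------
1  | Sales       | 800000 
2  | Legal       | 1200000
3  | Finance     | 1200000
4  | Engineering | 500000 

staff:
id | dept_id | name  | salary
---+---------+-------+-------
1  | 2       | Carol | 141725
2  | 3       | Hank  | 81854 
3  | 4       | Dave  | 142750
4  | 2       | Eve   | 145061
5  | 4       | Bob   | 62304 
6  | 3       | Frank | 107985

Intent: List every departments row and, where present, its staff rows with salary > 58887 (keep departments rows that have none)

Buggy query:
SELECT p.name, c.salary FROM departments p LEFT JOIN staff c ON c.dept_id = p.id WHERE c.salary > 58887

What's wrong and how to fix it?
Bug: Filtering c.salary in WHERE discards the NULL rows produced by LEFT JOIN, turning it into an inner join

Fix: Put 'c.salary > 58887' in the JOIN's ON clause instead of WHERE

Corrected query:
SELECT p.name, c.salary FROM departments p LEFT JOIN staff c ON c.dept_id = p.id AND c.salary > 58887

Result:
name        | salary
------------+-------
Sales       | NULL  
Legal       | 141725
Legal       | 145061
Finance     | 81854 
Finance     | 107985
Engineering | 62304 
Engineering | 142750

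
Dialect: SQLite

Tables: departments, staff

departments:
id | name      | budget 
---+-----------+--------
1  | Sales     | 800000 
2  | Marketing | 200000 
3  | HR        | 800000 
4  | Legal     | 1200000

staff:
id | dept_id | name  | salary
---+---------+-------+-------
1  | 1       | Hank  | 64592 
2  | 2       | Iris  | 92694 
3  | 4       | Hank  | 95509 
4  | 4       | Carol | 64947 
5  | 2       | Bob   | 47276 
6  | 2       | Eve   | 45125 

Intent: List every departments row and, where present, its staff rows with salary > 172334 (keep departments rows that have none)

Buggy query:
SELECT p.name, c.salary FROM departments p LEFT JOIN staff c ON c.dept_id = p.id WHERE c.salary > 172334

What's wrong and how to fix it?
Bug: Filtering c.salary in WHERE discards the NULL rows produced by LEFT JOIN, turning it into an inner join

Fix: Move the right-table condition into the ON clause so unmatched parents are kept

Corrected query:
SELECT p.name, c.salary FROM departments p LEFT JOIN staff c ON c.dept_id = p.id AND c.salary > 172334

Result:
name      | salary
----------+-------
Sales     | NULL  
Marketing | NULL  
HR        | NULL  
Legal     | NULL  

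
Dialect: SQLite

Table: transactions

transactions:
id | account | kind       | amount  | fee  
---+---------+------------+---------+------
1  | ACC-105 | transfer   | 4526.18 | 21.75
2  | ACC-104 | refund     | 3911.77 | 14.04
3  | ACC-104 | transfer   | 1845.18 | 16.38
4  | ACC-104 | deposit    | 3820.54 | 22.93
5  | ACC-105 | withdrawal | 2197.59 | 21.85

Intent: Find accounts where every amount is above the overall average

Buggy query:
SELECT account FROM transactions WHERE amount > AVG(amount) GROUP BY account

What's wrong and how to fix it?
Bug: AVG() is an aggregate; it can't sit directly in WHERE

Fix: Use a subquery for AVG and a HAVING MIN(...) filter so the condition holds for every row in the group

Corrected query:
SELECT account FROM transactions GROUP BY account HAVING MIN(amount) > (SELECT AVG(amount) FROM transactions)

Result:
(no rows)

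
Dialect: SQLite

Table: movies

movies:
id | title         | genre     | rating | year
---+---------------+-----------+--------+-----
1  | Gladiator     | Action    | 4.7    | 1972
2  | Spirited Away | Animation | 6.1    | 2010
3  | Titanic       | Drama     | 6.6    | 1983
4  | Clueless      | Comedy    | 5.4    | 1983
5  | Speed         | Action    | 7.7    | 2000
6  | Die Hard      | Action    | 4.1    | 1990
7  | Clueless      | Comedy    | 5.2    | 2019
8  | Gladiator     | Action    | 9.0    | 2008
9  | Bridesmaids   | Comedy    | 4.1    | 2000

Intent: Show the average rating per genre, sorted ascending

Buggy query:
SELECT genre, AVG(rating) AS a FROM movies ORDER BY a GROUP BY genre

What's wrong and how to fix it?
Bug: GROUP BY must precede ORDER BY

Fix: Reorder: SELECT … FROM … GROUP BY … ORDER BY …

Corrected query:
SELECT genre, AVG(rating) AS a FROM movies GROUP BY genre ORDER BY a

Result:
genre     | a    
----------+------
Comedy    | 4.9  
Animation | 6.1  
Action    | 6.375
Drama     | 6.6  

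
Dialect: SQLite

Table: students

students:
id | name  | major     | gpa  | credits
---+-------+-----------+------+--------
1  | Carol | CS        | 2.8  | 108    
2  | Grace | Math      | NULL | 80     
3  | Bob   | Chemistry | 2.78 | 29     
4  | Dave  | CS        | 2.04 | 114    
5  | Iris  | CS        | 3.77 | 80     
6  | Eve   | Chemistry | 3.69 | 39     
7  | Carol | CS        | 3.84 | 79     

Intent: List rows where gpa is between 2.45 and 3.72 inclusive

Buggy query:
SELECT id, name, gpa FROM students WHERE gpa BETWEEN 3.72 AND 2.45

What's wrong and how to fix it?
Bug: The bounds are reversed; BETWEEN a AND b requires a <= b to match anything

Fix: Swap the bounds so the smaller value comes first

Corrected query:
SELECT id, name, gpa FROM students WHERE gpa BETWEEN 2.45 AND 3.72

Result:
id | name  | gpa 
---+-------+-----
1  | Carol | 2.8 
3  | Bob   | 2.78
6  | Eve   | 3.69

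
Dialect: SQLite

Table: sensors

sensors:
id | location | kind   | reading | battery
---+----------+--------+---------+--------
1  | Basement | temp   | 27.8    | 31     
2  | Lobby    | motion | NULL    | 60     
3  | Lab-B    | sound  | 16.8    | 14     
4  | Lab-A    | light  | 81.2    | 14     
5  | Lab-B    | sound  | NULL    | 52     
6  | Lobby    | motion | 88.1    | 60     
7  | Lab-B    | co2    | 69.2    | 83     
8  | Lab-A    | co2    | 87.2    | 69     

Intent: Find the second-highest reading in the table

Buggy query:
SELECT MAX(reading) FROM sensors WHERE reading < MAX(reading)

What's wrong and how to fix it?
Bug: The inner MAX is an aggregate inside WHERE, which is not allowed

Fix: Compute the overall MAX in a subquery, then take MAX of rows below it

Corrected query:
SELECT MAX(reading) FROM sensors WHERE reading < (SELECT MAX(reading) FROM sensors)

Result:
MAX(reading)
------------
87.2        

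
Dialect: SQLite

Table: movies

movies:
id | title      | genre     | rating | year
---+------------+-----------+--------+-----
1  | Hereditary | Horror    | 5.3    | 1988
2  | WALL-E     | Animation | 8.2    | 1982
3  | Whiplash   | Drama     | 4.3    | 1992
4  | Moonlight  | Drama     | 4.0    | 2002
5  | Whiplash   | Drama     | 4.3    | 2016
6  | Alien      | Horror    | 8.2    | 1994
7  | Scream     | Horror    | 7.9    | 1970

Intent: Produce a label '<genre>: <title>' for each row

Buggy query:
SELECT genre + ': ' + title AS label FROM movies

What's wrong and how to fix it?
Bug: SQLite uses || for string concatenation; + coerces text to numbers (yielding 0)

Fix: Replace + with || to concatenate text

Corrected query:
SELECT genre || ': ' || title AS label FROM movies

Result:
label             
------------------
Horror: Hereditary
Animation: WALL-E 
Drama: Whiplash   
Drama: Moonlight  
Drama: Whiplash   
Horror: Alien     
Horror: Scream    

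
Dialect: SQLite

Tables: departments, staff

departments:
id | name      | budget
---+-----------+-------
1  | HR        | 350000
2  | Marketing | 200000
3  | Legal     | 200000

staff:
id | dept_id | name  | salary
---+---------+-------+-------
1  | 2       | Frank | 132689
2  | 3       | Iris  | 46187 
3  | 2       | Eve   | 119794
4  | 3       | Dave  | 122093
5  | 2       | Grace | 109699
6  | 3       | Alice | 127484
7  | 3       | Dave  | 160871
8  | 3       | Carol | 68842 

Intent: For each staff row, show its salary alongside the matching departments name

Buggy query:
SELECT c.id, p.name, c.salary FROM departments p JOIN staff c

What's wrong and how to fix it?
Bug: Missing join condition: each staff row is matched to all departments rows instead of just its own

Fix: Add ON c.dept_id = p.id to the JOIN

Corrected query:
SELECT c.id, p.name, c.salary FROM departments p JOIN staff c ON c.dept_id = p.id

Result:
id | name      | salary
---+-----------+-------
1  | Marketing | 132689
2  | Legal     | 46187 
3  | Marketing | 119794
4  | Legal     | 122093
5  | Marketing | 109699
6  | Legal     | 127484
7  | Legal     | 160871
8  | Legal     | 68842 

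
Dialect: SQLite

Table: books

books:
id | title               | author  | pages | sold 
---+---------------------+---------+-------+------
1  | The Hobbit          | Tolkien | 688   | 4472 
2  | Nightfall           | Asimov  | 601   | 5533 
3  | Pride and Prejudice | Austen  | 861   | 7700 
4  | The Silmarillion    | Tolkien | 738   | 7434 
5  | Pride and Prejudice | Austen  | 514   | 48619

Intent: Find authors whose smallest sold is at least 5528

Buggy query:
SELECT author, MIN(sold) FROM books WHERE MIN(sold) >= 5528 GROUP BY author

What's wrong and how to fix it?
Bug: Aggregates like MIN are computed per group after WHERE runs

Fix: Replace WHERE with HAVING after the GROUP BY

Corrected query:
SELECT author, MIN(sold) FROM books GROUP BY author HAVING MIN(sold) >= 5528

Result:
author | MIN(sold)
-------+----------
Asimov | 5533     
Austen | 7700     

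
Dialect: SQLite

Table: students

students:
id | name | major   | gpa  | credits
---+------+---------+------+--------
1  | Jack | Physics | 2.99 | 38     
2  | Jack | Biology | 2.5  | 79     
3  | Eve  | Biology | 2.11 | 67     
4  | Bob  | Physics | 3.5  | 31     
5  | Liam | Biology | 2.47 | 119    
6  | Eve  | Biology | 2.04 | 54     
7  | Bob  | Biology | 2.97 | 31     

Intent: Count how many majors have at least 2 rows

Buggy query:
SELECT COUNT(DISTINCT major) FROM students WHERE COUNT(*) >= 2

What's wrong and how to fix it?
Bug: COUNT(*) cannot appear in WHERE; the per-group count doesn't exist yet

Fix: Use a subquery that GROUPs and filters with HAVING, then count its rows

Corrected query:
SELECT COUNT(*) FROM (SELECT major FROM students GROUP BY major HAVING COUNT(*) >= 2)

Result:
COUNT(*)
--------
2       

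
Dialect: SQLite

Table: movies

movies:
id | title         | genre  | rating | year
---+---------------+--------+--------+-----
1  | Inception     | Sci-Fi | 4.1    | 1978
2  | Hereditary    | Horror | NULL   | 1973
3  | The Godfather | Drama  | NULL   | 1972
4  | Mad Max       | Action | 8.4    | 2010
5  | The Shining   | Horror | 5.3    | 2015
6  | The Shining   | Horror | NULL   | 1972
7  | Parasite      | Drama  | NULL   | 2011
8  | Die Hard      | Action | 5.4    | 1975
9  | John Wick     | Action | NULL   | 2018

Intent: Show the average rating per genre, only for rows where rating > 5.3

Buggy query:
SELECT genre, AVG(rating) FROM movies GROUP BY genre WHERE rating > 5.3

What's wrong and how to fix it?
Bug: Row-level WHERE must come before GROUP BY in the clause order

Fix: Place WHERE between FROM and GROUP BY

Corrected query:
SELECT genre, AVG(rating) FROM movies WHERE rating > 5.3 GROUP BY genre

Result:
genre  | AVG(rating)
-------+------------
Action | 6.9        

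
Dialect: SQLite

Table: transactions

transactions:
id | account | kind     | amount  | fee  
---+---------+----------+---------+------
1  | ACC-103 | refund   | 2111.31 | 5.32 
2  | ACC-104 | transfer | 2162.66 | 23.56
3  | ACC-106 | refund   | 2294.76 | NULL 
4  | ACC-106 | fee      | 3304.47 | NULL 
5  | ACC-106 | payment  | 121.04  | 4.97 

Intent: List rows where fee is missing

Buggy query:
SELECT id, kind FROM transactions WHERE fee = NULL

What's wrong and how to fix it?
Bug: '= NULL' is always unknown in SQL three-valued logic, so no rows match

Fix: Replace '= NULL' with 'IS NULL'

Corrected query:
SELECT id, kind FROM transactions WHERE fee IS NULL

Result:
id | kind  
---+-------
3  | refund
4  | fee   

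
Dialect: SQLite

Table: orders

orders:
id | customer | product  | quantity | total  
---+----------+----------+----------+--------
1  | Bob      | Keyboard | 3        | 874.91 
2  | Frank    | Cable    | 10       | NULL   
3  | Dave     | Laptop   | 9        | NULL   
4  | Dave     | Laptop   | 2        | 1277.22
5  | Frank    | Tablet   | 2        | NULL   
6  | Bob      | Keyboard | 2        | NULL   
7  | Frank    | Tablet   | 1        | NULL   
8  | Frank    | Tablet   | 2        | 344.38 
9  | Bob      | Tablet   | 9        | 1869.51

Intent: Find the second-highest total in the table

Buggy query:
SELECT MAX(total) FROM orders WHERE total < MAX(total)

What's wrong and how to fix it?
Bug: MAX(total) on the right of the comparison is an aggregate-in-WHERE error

Fix: Compute the overall MAX in a subquery, then take MAX of rows below it

Corrected query:
SELECT MAX(total) FROM orders WHERE total < (SELECT MAX(total) FROM orders)

Result:
MAX(total)
----------
1277.22   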